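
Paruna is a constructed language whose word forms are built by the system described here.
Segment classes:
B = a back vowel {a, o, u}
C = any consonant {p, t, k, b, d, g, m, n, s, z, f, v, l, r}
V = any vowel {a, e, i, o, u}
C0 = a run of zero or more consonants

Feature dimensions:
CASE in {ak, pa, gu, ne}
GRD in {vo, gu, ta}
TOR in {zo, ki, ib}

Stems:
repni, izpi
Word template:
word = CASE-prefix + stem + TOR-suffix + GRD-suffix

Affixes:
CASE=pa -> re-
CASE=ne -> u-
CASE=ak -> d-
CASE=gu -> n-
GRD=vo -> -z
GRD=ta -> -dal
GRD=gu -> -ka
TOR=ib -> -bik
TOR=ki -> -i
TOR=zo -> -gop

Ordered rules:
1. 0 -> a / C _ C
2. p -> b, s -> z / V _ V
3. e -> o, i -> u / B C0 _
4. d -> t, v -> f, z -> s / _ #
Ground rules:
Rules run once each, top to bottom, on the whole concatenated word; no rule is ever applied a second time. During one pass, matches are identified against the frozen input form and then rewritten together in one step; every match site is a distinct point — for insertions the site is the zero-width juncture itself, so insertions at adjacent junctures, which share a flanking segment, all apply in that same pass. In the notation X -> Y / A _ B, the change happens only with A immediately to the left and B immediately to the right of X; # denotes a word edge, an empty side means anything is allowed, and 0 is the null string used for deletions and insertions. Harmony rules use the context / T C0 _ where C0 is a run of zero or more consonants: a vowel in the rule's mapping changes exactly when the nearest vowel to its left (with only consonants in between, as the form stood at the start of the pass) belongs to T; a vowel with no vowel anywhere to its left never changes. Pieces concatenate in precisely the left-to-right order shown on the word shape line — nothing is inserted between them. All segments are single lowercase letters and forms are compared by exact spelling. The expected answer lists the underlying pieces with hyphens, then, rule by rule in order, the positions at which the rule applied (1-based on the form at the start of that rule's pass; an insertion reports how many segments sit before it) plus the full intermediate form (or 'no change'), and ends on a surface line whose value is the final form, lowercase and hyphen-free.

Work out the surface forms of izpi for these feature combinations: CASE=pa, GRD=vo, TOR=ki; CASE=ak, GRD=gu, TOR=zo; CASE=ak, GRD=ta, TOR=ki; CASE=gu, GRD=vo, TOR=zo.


cell CASE=pa, GRD=vo, TOR=ki:
underlying: re-izpi-i-z
1. 0 -> a / C _ C: inserts after position(s) 4: reizapiiz
2. p -> b, s -> z / V _ V: fires at position(s) 6: reizabiiz
3. e -> o, i -> u / B C0 _: fires at position(s) 7: reizabuiz
4. d -> t, v -> f, z -> s / _ #: fires at position(s) 9: reizabuis
surface: reizabuis

cell CASE=ak, GRD=gu, TOR=zo:
underlying: d-izpi-gop-ka
1. 0 -> a / C _ C: inserts after position(s) 3, 8: dizapigopaka
2. p -> b, s -> z / V _ V: fires at position(s) 5, 9: dizabigobaka
3. e -> o, i -> u / B C0 _: fires at position(s) 6: dizabugobaka
4. d -> t, v -> f, z -> s / _ #: no change
surface: dizabugobaka

cell CASE=ak, GRD=ta, TOR=ki:
underlying: d-izpi-i-dal
1. 0 -> a / C _ C: inserts after position(s) 3: dizapiidal
2. p -> b, s -> z / V _ V: fires at position(s) 5: dizabiidal
3. e -> o, i -> u / B C0 _: fires at position(s) 6: dizabuidal
4. d -> t, v -> f, z -> s / _ #: no change
surface: dizabuidal

cell CASE=gu, GRD=vo, TOR=zo:
underlying: n-izpi-gop-z
1. 0 -> a / C _ C: inserts after position(s) 3, 8: nizapigopaz
2. p -> b, s -> z / V _ V: fires at position(s) 5, 9: nizabigobaz
3. e -> o, i -> u / B C0 _: fires at position(s) 6: nizabugobaz
4. d -> t, v -> f, z -> s / _ #: fires at position(s) 11: nizabugobas
surface: nizabugobas


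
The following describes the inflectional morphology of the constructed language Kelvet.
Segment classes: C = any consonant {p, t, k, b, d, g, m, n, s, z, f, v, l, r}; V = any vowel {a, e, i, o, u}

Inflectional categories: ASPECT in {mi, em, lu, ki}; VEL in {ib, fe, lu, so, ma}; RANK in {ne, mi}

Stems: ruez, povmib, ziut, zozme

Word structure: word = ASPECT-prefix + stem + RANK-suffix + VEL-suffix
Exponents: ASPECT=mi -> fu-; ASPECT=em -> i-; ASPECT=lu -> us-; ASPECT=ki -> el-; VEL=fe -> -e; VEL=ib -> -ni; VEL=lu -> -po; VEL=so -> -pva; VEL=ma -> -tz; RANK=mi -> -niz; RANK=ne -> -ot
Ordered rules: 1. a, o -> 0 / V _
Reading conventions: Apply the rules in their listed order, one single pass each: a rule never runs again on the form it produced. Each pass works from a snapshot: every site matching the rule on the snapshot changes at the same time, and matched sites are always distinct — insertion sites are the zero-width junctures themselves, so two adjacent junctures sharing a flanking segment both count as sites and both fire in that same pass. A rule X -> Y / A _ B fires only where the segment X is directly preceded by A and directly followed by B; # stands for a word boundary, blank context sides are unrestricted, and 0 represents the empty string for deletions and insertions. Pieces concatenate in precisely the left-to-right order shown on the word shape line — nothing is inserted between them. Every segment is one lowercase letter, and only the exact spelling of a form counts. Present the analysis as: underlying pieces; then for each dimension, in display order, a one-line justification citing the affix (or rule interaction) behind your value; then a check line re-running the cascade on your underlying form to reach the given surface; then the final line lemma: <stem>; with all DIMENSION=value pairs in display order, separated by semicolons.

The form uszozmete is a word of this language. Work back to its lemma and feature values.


underlying: us-zozme-ot-e
ASPECT=lu - signalled by the affix us-
VEL=fe - signalled by the affix -e
RANK=ne - signalled by the affix -ot
check: uszozmeote -> uszozmete
lemma: zozme; ASPECT=lu; VEL=fe; RANK=ne


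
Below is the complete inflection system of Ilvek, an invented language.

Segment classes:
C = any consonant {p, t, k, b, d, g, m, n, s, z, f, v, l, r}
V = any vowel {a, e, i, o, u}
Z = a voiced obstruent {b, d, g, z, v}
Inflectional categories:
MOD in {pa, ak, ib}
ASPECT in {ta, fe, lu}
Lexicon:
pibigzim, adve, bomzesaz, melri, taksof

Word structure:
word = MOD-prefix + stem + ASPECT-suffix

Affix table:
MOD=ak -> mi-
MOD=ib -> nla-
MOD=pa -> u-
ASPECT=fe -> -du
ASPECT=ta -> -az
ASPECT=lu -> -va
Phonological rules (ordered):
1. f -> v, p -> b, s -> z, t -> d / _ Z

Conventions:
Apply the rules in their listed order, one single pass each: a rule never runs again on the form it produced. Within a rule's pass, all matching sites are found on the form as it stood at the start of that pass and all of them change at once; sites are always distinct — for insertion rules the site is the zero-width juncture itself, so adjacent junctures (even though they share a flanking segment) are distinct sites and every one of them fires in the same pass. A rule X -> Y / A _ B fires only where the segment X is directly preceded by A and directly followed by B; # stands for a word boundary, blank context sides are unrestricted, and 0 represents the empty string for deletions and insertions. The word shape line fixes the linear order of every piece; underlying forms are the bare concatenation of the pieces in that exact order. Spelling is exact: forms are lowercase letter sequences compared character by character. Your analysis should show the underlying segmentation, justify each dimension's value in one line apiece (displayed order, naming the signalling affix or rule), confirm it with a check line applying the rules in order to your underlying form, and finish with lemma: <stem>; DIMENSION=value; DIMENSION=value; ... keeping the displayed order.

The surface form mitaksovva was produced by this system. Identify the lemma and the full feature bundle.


underlying: mi-taksof-va
MOD=ak - signalled by the affix mi-
ASPECT=lu - signalled by the affix -va
check: mitaksofva -> mitaksovva
lemma: taksof; MOD=ak; ASPECT=lu


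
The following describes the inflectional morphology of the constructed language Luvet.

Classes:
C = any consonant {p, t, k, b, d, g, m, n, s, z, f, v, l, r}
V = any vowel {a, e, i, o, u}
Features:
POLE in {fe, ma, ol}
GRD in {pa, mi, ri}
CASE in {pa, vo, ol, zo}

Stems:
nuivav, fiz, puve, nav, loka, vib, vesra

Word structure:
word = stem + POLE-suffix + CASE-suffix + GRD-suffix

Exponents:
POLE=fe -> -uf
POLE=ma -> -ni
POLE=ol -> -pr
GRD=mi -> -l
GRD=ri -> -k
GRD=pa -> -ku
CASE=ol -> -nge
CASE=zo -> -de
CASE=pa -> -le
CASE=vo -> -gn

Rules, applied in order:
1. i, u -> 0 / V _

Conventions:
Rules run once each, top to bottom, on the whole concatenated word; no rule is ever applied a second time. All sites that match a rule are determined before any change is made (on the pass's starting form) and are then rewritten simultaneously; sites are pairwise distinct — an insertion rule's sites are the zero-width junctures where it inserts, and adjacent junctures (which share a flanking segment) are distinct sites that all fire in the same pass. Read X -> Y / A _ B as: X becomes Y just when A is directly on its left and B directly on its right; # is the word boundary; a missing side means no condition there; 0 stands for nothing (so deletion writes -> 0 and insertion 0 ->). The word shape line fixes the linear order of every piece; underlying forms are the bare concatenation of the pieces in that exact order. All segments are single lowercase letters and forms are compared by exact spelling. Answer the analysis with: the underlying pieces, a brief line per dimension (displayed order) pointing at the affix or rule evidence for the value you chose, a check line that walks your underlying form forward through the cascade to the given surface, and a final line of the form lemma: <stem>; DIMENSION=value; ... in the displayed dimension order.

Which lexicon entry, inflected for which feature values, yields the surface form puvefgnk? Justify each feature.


underlying: puve-uf-gn-k
POLE=fe - signalled by the affix -uf
GRD=ri - signalled by the affix -k
CASE=vo - signalled by the affix -gn
check: puveufgnk -> puvefgnk
lemma: puve; POLE=fe; GRD=ri; CASE=vo


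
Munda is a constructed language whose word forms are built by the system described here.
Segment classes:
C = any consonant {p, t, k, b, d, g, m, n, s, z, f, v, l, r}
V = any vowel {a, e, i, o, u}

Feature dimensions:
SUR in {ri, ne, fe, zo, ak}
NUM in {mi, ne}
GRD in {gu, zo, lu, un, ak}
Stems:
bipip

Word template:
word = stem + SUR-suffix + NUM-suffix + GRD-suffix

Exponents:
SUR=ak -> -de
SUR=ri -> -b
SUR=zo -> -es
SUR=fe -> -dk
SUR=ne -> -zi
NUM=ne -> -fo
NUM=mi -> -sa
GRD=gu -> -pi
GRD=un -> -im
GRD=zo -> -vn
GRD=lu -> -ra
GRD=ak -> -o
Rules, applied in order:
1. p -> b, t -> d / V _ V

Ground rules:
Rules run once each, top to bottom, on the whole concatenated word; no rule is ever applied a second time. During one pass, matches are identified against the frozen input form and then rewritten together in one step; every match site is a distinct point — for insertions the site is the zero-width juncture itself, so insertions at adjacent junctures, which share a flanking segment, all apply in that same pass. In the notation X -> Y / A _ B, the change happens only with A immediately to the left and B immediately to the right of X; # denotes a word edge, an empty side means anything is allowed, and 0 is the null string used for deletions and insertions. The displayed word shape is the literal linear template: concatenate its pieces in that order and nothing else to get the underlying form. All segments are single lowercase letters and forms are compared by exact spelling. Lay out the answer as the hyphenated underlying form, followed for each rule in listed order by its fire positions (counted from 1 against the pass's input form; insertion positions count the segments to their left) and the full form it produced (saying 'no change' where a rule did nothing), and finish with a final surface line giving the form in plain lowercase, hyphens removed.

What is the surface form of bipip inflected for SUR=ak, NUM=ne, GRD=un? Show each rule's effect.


underlying: bipip-de-fo-im
1. p -> b, t -> d / V _ V: fires at position(s) 3: bibipdefoim
surface: bibipdefoim


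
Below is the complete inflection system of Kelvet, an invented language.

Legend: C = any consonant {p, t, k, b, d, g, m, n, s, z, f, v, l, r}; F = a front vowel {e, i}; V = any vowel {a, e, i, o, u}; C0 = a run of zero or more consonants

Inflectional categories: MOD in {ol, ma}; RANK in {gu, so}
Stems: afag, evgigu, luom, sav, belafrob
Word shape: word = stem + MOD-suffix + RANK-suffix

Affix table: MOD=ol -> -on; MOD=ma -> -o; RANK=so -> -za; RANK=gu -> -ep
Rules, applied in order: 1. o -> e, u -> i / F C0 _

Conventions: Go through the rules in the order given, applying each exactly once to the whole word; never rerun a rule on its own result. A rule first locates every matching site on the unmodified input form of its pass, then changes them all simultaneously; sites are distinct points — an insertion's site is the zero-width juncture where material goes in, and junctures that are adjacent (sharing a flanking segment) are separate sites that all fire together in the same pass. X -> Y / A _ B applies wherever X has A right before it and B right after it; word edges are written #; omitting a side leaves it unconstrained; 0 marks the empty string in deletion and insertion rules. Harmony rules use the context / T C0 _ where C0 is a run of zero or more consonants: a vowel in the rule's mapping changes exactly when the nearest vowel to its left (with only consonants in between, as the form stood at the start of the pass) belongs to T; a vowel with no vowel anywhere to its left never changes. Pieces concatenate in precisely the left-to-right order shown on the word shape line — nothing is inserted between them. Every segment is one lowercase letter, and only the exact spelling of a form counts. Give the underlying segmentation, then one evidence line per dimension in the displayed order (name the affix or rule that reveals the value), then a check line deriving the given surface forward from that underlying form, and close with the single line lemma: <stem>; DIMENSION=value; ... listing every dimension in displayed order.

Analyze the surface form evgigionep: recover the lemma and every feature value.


underlying: evgigu-on-ep
MOD=ol - signalled by the affix -on
RANK=gu - signalled by the affix -ep
check: evgiguonep -> evgigionep
lemma: evgigu; MOD=ol; RANK=gu


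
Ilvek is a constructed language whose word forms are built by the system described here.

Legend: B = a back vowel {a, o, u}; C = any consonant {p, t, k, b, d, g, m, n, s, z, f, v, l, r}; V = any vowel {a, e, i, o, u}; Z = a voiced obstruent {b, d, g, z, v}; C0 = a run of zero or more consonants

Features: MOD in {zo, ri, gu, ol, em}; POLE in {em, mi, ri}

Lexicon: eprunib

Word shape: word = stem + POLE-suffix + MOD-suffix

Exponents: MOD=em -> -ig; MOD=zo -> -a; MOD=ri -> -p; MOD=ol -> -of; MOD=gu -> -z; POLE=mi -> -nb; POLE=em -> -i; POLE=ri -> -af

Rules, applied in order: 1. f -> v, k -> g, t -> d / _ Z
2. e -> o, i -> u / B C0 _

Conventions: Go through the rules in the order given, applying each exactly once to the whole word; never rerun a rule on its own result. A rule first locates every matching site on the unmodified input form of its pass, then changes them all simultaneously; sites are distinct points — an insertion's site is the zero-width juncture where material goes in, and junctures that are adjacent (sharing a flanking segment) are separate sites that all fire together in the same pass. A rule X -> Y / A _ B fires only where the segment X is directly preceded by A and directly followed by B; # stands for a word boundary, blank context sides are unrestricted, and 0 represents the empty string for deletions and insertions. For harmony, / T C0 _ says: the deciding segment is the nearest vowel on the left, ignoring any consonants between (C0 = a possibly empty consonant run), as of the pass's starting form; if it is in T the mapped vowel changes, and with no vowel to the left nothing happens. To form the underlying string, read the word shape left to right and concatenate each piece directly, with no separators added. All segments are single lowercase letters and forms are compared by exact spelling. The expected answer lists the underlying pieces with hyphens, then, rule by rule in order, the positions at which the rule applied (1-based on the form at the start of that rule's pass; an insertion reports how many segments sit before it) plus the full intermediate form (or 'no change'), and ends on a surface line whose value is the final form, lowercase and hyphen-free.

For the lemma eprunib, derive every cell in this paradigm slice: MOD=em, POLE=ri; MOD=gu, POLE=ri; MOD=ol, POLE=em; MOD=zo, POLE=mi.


cell MOD=em, POLE=ri:
underlying: eprunib-af-ig
1. f -> v, k -> g, t -> d / _ Z: no change
2. e -> o, i -> u / B C0 _: fires at position(s) 6, 10: eprunubafug
surface: eprunubafug

cell MOD=gu, POLE=ri:
underlying: eprunib-af-z
1. f -> v, k -> g, t -> d / _ Z: fires at position(s) 9: eprunibavz
2. e -> o, i -> u / B C0 _: fires at position(s) 6: eprunubavz
surface: eprunubavz

cell MOD=ol, POLE=em:
underlying: eprunib-i-of
1. f -> v, k -> g, t -> d / _ Z: no change
2. e -> o, i -> u / B C0 _: fires at position(s) 6: eprunubiof
surface: eprunubiof

cell MOD=zo, POLE=mi:
underlying: eprunib-nb-a
1. f -> v, k -> g, t -> d / _ Z: no change
2. e -> o, i -> u / B C0 _: fires at position(s) 6: eprunubnba
surface: eprunubnba


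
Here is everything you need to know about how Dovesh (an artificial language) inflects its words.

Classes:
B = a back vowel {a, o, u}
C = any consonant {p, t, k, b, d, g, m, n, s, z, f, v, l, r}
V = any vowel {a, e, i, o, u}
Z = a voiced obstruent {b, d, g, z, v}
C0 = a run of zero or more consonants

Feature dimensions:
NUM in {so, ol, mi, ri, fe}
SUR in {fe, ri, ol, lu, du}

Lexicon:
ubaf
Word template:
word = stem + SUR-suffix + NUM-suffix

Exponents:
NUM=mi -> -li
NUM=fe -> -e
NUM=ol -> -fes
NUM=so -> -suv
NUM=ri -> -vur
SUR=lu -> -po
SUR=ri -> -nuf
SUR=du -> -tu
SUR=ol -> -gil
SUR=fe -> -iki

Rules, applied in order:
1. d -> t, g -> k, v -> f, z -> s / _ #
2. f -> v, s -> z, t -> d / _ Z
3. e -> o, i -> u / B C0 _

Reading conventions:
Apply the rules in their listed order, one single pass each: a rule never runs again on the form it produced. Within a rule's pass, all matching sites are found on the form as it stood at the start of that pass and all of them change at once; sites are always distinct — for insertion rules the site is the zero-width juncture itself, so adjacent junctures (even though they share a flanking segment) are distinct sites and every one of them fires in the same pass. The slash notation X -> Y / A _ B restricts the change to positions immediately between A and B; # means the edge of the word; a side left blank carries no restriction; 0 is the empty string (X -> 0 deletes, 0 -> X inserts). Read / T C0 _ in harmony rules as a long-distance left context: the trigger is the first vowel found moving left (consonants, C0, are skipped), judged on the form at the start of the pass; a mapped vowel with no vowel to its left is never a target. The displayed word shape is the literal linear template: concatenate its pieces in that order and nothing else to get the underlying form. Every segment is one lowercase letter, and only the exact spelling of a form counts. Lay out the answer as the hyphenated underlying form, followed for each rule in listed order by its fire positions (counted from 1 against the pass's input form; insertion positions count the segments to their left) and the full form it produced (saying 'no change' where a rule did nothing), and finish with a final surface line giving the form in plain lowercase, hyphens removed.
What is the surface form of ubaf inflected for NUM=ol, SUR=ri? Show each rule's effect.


underlying: ubaf-nuf-fes
1. d -> t, g -> k, v -> f, z -> s / _ #: no change
2. f -> v, s -> z, t -> d / _ Z: no change
3. e -> o, i -> u / B C0 _: fires at position(s) 9: ubafnuffos
surface: ubafnuffos


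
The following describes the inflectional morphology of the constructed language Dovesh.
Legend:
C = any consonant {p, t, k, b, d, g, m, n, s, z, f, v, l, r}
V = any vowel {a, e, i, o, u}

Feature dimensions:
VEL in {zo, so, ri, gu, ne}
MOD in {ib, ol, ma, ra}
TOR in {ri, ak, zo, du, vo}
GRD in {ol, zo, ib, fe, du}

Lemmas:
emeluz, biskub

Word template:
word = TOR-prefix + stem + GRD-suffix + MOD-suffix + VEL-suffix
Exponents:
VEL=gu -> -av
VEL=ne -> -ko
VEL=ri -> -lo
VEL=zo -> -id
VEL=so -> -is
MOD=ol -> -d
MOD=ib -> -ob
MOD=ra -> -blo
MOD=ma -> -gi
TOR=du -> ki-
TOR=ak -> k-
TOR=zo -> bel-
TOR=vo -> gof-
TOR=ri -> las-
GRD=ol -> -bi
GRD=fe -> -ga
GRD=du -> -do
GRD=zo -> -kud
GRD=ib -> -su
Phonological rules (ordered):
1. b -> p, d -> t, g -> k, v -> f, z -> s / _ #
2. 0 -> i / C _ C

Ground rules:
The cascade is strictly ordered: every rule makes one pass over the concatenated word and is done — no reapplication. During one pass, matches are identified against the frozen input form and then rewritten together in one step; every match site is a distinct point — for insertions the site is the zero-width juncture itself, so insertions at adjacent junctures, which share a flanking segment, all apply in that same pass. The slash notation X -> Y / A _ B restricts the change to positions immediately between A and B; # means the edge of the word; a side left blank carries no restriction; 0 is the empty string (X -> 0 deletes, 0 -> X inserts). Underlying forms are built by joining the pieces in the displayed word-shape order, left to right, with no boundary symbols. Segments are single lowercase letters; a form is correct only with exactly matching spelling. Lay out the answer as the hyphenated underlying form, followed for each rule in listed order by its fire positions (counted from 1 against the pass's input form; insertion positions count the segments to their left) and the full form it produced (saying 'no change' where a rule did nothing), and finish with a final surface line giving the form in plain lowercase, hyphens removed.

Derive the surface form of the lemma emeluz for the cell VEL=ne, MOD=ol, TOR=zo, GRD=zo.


underlying: bel-emeluz-kud-d-ko
1. b -> p, d -> t, g -> k, v -> f, z -> s / _ #: no change
2. 0 -> i / C _ C: inserts after position(s) 9, 12, 13: belemeluzikudidiko
surface: belemeluzikudidiko


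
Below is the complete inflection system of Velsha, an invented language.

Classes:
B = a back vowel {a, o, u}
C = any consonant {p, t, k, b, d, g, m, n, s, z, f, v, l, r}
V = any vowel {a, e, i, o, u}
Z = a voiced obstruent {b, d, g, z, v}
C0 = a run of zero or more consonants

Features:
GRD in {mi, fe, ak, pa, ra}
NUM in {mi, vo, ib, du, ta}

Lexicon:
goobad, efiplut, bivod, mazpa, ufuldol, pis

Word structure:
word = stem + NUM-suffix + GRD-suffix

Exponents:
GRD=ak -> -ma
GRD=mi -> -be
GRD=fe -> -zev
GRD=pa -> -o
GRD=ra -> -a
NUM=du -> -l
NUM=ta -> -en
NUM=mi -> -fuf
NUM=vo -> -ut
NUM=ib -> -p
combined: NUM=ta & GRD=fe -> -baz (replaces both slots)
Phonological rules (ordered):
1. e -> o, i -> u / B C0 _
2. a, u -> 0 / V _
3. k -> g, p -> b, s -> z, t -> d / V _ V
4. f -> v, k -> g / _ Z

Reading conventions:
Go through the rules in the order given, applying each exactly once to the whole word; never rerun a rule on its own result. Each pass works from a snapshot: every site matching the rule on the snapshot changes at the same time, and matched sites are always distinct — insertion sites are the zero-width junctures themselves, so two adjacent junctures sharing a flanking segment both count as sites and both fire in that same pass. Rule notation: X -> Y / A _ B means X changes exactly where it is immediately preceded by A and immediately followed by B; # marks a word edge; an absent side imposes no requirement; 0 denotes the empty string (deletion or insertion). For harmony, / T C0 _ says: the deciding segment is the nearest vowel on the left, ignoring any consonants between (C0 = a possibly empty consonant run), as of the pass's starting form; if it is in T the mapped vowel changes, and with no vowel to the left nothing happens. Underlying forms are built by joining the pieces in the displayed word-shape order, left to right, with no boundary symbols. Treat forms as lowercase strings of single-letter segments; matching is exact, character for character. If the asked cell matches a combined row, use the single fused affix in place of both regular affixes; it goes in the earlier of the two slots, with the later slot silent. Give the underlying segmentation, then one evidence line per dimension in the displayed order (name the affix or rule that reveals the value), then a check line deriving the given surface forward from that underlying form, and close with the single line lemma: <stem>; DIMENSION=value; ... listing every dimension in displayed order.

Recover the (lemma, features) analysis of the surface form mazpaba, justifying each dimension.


underlying: mazpa-p-a
GRD=ra - signalled by the affix -a
NUM=ib - signalled by the affix -p
check: mazpapa -> mazpapa -> mazpapa -> mazpaba -> mazpaba
lemma: mazpa; GRD=ra; NUM=ib


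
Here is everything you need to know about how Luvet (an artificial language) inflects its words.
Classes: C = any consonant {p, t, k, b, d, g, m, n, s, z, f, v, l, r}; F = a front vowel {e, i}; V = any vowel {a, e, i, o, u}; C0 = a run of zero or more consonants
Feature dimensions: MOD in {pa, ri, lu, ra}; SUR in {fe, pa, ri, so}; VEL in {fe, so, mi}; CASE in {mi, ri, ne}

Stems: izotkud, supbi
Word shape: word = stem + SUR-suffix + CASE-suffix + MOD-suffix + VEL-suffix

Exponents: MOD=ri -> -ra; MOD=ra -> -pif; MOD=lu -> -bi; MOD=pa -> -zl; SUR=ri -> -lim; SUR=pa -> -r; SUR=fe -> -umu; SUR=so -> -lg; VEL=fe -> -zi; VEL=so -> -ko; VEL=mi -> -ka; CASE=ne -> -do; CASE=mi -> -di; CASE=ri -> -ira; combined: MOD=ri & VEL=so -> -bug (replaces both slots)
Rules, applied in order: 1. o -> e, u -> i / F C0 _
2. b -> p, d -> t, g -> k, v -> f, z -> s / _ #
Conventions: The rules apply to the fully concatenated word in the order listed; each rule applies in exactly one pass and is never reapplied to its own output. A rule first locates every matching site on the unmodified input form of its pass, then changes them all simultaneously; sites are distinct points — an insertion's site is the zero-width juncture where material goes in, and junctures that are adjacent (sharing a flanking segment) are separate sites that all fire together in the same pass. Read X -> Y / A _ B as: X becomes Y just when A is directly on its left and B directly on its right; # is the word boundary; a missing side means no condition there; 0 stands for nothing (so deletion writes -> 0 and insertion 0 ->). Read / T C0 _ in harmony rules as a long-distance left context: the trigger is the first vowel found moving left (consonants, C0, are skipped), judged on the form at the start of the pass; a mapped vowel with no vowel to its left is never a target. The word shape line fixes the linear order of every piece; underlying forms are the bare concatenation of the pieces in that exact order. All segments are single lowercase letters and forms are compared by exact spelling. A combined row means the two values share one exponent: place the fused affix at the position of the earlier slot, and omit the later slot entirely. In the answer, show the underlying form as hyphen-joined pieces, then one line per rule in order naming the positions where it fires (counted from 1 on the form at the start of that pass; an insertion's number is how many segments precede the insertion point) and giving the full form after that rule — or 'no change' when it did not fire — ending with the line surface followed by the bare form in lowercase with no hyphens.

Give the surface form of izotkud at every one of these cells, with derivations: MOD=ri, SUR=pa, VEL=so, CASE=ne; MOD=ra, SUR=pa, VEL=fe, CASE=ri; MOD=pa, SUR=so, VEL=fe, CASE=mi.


cell MOD=ri, SUR=pa, VEL=so, CASE=ne:
underlying: izotkud-r-do-bug
1. o -> e, u -> i / F C0 _: fires at position(s) 3: izetkudrdobug
2. b -> p, d -> t, g -> k, v -> f, z -> s / _ #: fires at position(s) 13: izetkudrdobuk
surface: izetkudrdobuk

cell MOD=ra, SUR=pa, VEL=fe, CASE=ri:
underlying: izotkud-r-ira-pif-zi
1. o -> e, u -> i / F C0 _: fires at position(s) 3: izetkudrirapifzi
2. b -> p, d -> t, g -> k, v -> f, z -> s / _ #: no change
surface: izetkudrirapifzi

cell MOD=pa, SUR=so, VEL=fe, CASE=mi:
underlying: izotkud-lg-di-zl-zi
1. o -> e, u -> i / F C0 _: fires at position(s) 3: izetkudlgdizlzi
2. b -> p, d -> t, g -> k, v -> f, z -> s / _ #: no change
surface: izetkudlgdizlzi


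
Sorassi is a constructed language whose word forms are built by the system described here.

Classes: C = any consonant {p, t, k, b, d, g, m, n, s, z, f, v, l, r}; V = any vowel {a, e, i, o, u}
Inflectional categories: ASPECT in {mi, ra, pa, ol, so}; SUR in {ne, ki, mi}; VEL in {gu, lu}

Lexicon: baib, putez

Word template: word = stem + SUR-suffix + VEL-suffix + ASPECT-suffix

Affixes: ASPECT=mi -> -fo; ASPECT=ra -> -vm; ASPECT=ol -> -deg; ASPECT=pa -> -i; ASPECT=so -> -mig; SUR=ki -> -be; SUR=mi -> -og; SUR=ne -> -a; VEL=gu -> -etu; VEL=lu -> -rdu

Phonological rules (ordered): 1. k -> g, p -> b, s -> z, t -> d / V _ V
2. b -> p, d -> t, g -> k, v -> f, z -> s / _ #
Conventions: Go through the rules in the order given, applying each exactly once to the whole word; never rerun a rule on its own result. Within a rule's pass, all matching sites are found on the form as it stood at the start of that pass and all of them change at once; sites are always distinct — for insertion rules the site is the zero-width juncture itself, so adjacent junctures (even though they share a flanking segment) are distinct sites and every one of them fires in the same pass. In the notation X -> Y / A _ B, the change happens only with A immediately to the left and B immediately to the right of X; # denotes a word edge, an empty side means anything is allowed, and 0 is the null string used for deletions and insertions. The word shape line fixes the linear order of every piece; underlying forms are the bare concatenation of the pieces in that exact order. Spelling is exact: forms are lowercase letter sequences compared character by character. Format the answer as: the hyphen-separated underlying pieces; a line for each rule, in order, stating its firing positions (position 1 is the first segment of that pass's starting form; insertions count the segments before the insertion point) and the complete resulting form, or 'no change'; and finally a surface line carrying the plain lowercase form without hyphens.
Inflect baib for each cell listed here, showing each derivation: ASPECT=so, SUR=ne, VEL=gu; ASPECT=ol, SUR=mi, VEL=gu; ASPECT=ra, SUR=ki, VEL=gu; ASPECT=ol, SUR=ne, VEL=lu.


cell ASPECT=so, SUR=ne, VEL=gu:
underlying: baib-a-etu-mig
1. k -> g, p -> b, s -> z, t -> d / V _ V: fires at position(s) 7: baibaedumig
2. b -> p, d -> t, g -> k, v -> f, z -> s / _ #: fires at position(s) 11: baibaedumik
surface: baibaedumik

cell ASPECT=ol, SUR=mi, VEL=gu:
underlying: baib-og-etu-deg
1. k -> g, p -> b, s -> z, t -> d / V _ V: fires at position(s) 8: baibogedudeg
2. b -> p, d -> t, g -> k, v -> f, z -> s / _ #: fires at position(s) 12: baibogedudek
surface: baibogedudek

cell ASPECT=ra, SUR=ki, VEL=gu:
underlying: baib-be-etu-vm
1. k -> g, p -> b, s -> z, t -> d / V _ V: fires at position(s) 8: baibbeeduvm
2. b -> p, d -> t, g -> k, v -> f, z -> s / _ #: no change
surface: baibbeeduvm

cell ASPECT=ol, SUR=ne, VEL=lu:
underlying: baib-a-rdu-deg
1. k -> g, p -> b, s -> z, t -> d / V _ V: no change
2. b -> p, d -> t, g -> k, v -> f, z -> s / _ #: fires at position(s) 11: baibardudek
surface: baibardudek


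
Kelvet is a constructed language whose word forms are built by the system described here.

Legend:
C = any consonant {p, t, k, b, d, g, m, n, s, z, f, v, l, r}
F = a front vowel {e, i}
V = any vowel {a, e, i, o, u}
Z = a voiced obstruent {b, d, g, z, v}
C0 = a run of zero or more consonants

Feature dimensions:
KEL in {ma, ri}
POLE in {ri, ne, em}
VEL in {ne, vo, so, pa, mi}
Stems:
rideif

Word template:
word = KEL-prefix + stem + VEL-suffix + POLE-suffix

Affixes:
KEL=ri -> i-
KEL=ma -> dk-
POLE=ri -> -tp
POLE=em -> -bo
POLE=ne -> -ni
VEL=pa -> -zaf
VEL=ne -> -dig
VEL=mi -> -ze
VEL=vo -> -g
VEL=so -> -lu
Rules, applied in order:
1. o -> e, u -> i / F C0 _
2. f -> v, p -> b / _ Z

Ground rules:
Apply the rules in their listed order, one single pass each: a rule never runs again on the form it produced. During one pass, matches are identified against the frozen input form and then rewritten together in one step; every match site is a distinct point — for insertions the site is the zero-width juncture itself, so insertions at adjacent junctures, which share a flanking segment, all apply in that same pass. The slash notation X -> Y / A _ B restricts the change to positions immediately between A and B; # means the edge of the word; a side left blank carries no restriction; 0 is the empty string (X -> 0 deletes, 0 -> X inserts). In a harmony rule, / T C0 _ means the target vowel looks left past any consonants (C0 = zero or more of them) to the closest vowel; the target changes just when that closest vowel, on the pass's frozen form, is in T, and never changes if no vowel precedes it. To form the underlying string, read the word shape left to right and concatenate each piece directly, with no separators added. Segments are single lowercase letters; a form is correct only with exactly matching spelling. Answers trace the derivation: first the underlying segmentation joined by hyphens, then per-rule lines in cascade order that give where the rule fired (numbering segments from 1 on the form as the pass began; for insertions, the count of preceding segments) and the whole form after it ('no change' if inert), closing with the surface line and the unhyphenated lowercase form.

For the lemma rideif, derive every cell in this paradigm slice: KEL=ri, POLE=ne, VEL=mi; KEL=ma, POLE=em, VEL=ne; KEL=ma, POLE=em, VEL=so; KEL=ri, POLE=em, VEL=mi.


cell KEL=ri, POLE=ne, VEL=mi:
underlying: i-rideif-ze-ni
1. o -> e, u -> i / F C0 _: no change
2. f -> v, p -> b / _ Z: fires at position(s) 7: irideivzeni
surface: irideivzeni

cell KEL=ma, POLE=em, VEL=ne:
underlying: dk-rideif-dig-bo
1. o -> e, u -> i / F C0 _: fires at position(s) 13: dkrideifdigbe
2. f -> v, p -> b / _ Z: fires at position(s) 8: dkrideivdigbe
surface: dkrideivdigbe

cell KEL=ma, POLE=em, VEL=so:
underlying: dk-rideif-lu-bo
1. o -> e, u -> i / F C0 _: fires at position(s) 10: dkrideiflibo
2. f -> v, p -> b / _ Z: no change
surface: dkrideiflibo

cell KEL=ri, POLE=em, VEL=mi:
underlying: i-rideif-ze-bo
1. o -> e, u -> i / F C0 _: fires at position(s) 11: irideifzebe
2. f -> v, p -> b / _ Z: fires at position(s) 7: irideivzebe
surface: irideivzebe


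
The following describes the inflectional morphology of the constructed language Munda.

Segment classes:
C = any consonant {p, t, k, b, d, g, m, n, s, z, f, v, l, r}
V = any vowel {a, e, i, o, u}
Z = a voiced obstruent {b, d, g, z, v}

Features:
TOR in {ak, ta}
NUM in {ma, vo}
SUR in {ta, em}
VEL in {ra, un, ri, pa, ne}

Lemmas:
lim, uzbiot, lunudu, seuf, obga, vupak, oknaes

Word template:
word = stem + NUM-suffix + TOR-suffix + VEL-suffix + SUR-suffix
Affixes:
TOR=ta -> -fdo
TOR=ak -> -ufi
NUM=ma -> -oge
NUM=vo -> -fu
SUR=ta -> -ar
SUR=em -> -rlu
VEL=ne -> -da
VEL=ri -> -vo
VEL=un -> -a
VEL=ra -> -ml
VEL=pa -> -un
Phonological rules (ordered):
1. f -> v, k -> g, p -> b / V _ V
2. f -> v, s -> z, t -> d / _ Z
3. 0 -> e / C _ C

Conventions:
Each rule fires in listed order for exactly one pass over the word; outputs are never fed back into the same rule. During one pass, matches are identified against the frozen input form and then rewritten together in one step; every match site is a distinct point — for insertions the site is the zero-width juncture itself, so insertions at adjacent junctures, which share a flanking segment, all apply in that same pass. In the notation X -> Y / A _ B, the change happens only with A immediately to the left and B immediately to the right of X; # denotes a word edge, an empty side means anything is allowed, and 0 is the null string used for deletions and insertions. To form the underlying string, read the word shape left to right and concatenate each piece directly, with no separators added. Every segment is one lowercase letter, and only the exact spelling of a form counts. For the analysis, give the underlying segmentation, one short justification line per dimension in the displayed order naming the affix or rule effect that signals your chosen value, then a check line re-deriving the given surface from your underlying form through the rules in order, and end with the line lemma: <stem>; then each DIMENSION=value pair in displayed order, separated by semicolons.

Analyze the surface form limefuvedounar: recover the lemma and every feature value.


underlying: lim-fu-fdo-un-ar
TOR=ta - signalled by the affix -fdo
NUM=vo - signalled by the affix -fu
SUR=ta - signalled by the affix -ar
VEL=pa - signalled by the affix -un
check: limfufdounar -> limfufdounar -> limfuvdounar -> limefuvedounar
lemma: lim; TOR=ta; NUM=vo; SUR=ta; VEL=pa


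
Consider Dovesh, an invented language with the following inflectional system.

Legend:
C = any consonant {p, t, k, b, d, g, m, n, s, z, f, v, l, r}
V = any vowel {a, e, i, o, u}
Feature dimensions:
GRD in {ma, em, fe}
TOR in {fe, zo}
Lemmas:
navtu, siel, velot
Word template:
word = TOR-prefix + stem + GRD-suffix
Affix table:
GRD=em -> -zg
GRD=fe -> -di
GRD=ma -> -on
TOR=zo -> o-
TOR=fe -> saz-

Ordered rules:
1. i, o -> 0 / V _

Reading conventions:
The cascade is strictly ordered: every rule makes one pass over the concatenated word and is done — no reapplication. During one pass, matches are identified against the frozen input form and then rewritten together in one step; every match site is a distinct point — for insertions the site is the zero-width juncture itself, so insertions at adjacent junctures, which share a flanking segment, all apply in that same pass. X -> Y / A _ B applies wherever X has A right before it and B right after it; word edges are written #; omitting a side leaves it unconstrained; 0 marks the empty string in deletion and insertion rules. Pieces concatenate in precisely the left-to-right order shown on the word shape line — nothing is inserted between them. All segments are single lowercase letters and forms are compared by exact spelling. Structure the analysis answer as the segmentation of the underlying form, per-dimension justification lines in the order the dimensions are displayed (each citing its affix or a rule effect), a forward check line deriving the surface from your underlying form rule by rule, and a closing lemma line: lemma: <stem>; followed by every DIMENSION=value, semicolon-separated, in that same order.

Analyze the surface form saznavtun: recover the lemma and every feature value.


underlying: saz-navtu-on
GRD=ma - signalled by the affix -on
TOR=fe - signalled by the affix saz-
check: saznavtuon -> saznavtun
lemma: navtu; GRD=ma; TOR=fe


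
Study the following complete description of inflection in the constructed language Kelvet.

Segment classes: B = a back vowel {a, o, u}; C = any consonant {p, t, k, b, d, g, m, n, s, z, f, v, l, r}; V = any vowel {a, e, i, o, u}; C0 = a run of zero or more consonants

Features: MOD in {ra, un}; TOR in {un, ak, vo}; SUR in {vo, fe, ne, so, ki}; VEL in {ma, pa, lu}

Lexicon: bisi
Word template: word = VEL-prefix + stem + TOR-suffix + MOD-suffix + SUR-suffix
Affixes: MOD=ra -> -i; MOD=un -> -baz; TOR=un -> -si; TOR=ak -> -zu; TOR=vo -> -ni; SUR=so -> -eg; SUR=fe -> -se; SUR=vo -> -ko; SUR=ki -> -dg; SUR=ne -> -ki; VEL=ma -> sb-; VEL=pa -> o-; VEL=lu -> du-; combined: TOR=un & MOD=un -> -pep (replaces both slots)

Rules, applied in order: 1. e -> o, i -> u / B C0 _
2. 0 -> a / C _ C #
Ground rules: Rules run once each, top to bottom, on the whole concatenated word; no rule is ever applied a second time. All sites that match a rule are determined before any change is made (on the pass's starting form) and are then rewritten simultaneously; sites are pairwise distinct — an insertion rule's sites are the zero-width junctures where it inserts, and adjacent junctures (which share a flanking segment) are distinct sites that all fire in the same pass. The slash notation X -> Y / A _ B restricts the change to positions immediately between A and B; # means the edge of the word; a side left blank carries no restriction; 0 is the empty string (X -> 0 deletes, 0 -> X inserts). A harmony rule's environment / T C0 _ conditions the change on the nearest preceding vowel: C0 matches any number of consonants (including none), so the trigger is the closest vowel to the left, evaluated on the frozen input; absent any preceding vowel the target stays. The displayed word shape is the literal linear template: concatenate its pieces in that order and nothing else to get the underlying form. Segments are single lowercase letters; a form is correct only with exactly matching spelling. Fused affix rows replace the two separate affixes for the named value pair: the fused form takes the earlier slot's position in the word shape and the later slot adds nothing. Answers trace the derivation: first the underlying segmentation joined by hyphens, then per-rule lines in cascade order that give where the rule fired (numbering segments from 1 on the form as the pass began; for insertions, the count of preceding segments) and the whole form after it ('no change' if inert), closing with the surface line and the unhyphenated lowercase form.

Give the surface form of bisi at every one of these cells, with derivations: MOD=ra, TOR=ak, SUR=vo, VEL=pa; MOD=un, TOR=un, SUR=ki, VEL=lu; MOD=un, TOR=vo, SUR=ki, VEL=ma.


cell MOD=ra, TOR=ak, SUR=vo, VEL=pa:
underlying: o-bisi-zu-i-ko
1. e -> o, i -> u / B C0 _: fires at position(s) 3, 8: obusizuuko
2. 0 -> a / C _ C #: no change
surface: obusizuuko

cell MOD=un, TOR=un, SUR=ki, VEL=lu:
underlying: du-bisi-pep-dg
1. e -> o, i -> u / B C0 _: fires at position(s) 4: dubusipepdg
2. 0 -> a / C _ C #: inserts after position(s) 10: dubusipepdag
surface: dubusipepdag

cell MOD=un, TOR=vo, SUR=ki, VEL=ma:
underlying: sb-bisi-ni-baz-dg
1. e -> o, i -> u / B C0 _: no change
2. 0 -> a / C _ C #: inserts after position(s) 12: sbbisinibazdag
surface: sbbisinibazdag
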